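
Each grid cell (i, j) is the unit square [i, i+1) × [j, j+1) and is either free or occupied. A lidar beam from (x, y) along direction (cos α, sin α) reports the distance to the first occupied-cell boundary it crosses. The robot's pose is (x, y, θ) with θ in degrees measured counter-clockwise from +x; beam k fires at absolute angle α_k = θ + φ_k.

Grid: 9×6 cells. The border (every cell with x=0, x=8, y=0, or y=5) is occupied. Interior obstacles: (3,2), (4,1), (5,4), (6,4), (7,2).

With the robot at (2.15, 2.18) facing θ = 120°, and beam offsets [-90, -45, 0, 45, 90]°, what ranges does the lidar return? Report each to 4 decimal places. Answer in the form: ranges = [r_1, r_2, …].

ranges = [0.9815, 2.9195, 2.3000, 1.1906, 1.3279]

beam 1: φ=-90°, α=30°
  d=(0.8660,0.5000)  start (2,2)  tX=0.9815 tY=1.6400  stride 1/|dx|=1.1547 1/|dy|=2.0000
    cross x-line → (3,2), t=0.9815 (wall)
  → r_1 = 0.9815
beam 2: φ=-45°, α=75°
  d=(0.2588,0.9659)  start (2,2)  tX=3.2841 tY=0.8489  stride 1/|dx|=3.8637 1/|dy|=1.0353
    cross y-line → (2,3), t=0.8489
    cross y-line → (2,4), t=1.8842
    cross y-line → (2,5), t=2.9195 (wall)
  → r_2 = 2.9195
beam 3: φ=0°, α=120°
  d=(-0.5000,0.8660)  start (2,2)  tX=0.3000 tY=0.9469  stride 1/|dx|=2.0000 1/|dy|=1.1547
    cross x-line → (1,2), t=0.3000
    cross y-line → (1,3), t=0.9469
    cross y-line → (1,4), t=2.1016
    cross x-line → (0,4), t=2.3000 (wall)
  → r_3 = 2.3000
beam 4: φ=45°, α=165°
  d=(-0.9659,0.2588)  start (2,2)  tX=0.1553 tY=3.1682  stride 1/|dx|=1.0353 1/|dy|=3.8637
    cross x-line → (1,2), t=0.1553
    cross x-line → (0,2), t=1.1906 (wall)
  → r_4 = 1.1906
beam 5: φ=90°, α=210°
  d=(-0.8660,-0.5000)  start (2,2)  tX=0.1732 tY=0.3600  stride 1/|dx|=1.1547 1/|dy|=2.0000
    cross x-line → (1,2), t=0.1732
    cross y-line → (1,1), t=0.3600
    cross x-line → (0,1), t=1.3279 (wall)
  → r_5 = 1.3279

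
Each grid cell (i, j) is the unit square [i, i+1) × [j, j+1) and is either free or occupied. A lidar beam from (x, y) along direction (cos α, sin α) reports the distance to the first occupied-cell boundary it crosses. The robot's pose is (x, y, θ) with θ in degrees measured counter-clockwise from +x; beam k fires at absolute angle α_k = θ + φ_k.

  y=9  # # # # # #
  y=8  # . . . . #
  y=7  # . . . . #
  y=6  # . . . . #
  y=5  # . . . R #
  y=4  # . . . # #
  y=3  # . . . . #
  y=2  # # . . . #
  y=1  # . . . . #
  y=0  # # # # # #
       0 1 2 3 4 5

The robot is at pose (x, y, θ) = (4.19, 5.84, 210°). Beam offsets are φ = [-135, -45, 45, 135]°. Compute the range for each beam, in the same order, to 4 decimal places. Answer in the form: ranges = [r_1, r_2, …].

ranges = [3.1296, 3.3025, 5.0107, 0.8386]

beam 1: φ=-135°, α=75°
  dir = (cos 75°, sin 75°) = (0.2588, 0.9659); from cell (4,5)
  next x-line at t=3.1296, next y-line at t=0.1656; Δt_x=3.8637, Δt_y=1.0353
    y: enter (4,6) at t=0.1656
    y: enter (4,7) at t=1.2009
    y: enter (4,8) at t=2.2362
    x: enter (5,8) at t=3.1296 ← occupied
  → r_1 = 3.1296
beam 2: φ=-45°, α=165°
  dir = (cos 165°, sin 165°) = (-0.9659, 0.2588); from cell (4,5)
  next x-line at t=0.1967, next y-line at t=0.6182; Δt_x=1.0353, Δt_y=3.8637
    x: enter (3,5) at t=0.1967
    y: enter (3,6) at t=0.6182
    x: enter (2,6) at t=1.2320
    x: enter (1,6) at t=2.2673
    x: enter (0,6) at t=3.3025 ← occupied
  → r_2 = 3.3025
beam 3: φ=45°, α=255°
  dir = (cos 255°, sin 255°) = (-0.2588, -0.9659); from cell (4,5)
  next x-line at t=0.7341, next y-line at t=0.8696; Δt_x=3.8637, Δt_y=1.0353
    x: enter (3,5) at t=0.7341
    y: enter (3,4) at t=0.8696
    y: enter (3,3) at t=1.9049
    y: enter (3,2) at t=2.9402
    y: enter (3,1) at t=3.9755
    x: enter (2,1) at t=4.5978
    y: enter (2,0) at t=5.0107 ← occupied
  → r_3 = 5.0107
beam 4: φ=135°, α=345°
  dir = (cos 345°, sin 345°) = (0.9659, -0.2588); from cell (4,5)
  next x-line at t=0.8386, next y-line at t=3.2455; Δt_x=1.0353, Δt_y=3.8637
    x: enter (5,5) at t=0.8386 ← occupied
  → r_4 = 0.8386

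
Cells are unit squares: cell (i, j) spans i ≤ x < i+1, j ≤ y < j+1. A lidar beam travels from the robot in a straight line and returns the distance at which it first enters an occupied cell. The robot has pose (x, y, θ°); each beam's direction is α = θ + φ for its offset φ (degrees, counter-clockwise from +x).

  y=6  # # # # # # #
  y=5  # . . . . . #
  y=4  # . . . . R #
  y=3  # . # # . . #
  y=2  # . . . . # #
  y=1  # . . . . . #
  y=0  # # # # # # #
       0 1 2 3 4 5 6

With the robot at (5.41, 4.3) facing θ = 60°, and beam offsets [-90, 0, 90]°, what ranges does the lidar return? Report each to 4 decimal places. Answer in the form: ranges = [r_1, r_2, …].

ranges = [0.6813, 1.1800, 3.4000]

beam 1: φ=-90°, α=330°
  d=(0.8660,-0.5000)  start (5,4)  tX=0.6813 tY=0.6000  stride 1/|dx|=1.1547 1/|dy|=2.0000
    cross y-line → (5,3), t=0.6000
    cross x-line → (6,3), t=0.6813 (wall)
  → r_1 = 0.6813
beam 2: φ=0°, α=60°
  d=(0.5000,0.8660)  start (5,4)  tX=1.1800 tY=0.8083  stride 1/|dx|=2.0000 1/|dy|=1.1547
    cross y-line → (5,5), t=0.8083
    cross x-line → (6,5), t=1.1800 (wall)
  → r_2 = 1.1800
beam 3: φ=90°, α=150°
  d=(-0.8660,0.5000)  start (5,4)  tX=0.4734 tY=1.4000  stride 1/|dx|=1.1547 1/|dy|=2.0000
    cross x-line → (4,4), t=0.4734
    cross y-line → (4,5), t=1.4000
    cross x-line → (3,5), t=1.6281
    cross x-line → (2,5), t=2.7828
    cross y-line → (2,6), t=3.4000 (wall)
  → r_3 = 3.4000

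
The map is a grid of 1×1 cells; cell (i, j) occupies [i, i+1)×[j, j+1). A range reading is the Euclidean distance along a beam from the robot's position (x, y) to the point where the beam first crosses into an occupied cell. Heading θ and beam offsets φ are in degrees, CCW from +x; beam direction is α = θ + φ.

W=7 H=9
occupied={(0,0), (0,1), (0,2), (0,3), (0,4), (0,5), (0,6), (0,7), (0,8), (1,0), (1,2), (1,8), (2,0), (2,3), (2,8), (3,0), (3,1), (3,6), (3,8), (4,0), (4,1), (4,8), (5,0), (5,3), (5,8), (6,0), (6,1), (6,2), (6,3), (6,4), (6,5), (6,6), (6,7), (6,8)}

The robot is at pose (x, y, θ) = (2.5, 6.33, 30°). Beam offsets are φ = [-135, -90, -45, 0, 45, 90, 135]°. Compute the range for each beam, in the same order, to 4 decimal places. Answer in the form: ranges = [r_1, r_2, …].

ranges = [3.4475, 4.9999, 0.5176, 0.5774, 1.7289, 1.9283, 1.5529]

beam 1: φ=-135°, α=255°
  d=(-0.2588,-0.9659)  start (2,6)  tX=1.9319 tY=0.3416  stride 1/|dx|=3.8637 1/|dy|=1.0353
    cross y-line → (2,5), t=0.3416
    cross y-line → (2,4), t=1.3769
    cross x-line → (1,4), t=1.9319
    cross y-line → (1,3), t=2.4122
    cross y-line → (1,2), t=3.4475 (wall)
  → r_1 = 3.4475
beam 2: φ=-90°, α=300°
  d=(0.5000,-0.8660)  start (2,6)  tX=1.0000 tY=0.3811  stride 1/|dx|=2.0000 1/|dy|=1.1547
    cross y-line → (2,5), t=0.3811
    cross x-line → (3,5), t=1.0000
    cross y-line → (3,4), t=1.5358
    cross y-line → (3,3), t=2.6905
    cross x-line → (4,3), t=3.0000
    cross y-line → (4,2), t=3.8452
    cross y-line → (4,1), t=4.9999 (wall)
  → r_2 = 4.9999
beam 3: φ=-45°, α=345°
  d=(0.9659,-0.2588)  start (2,6)  tX=0.5176 tY=1.2750  stride 1/|dx|=1.0353 1/|dy|=3.8637
    cross x-line → (3,6), t=0.5176 (wall)
  → r_3 = 0.5176
beam 4: φ=0°, α=30°
  d=(0.8660,0.5000)  start (2,6)  tX=0.5774 tY=1.3400  stride 1/|dx|=1.1547 1/|dy|=2.0000
    cross x-line → (3,6), t=0.5774 (wall)
  → r_4 = 0.5774
beam 5: φ=45°, α=75°
  d=(0.2588,0.9659)  start (2,6)  tX=1.9319 tY=0.6936  stride 1/|dx|=3.8637 1/|dy|=1.0353
    cross y-line → (2,7), t=0.6936
    cross y-line → (2,8), t=1.7289 (wall)
  → r_5 = 1.7289
beam 6: φ=90°, α=120°
  d=(-0.5000,0.8660)  start (2,6)  tX=1.0000 tY=0.7736  stride 1/|dx|=2.0000 1/|dy|=1.1547
    cross y-line → (2,7), t=0.7736
    cross x-line → (1,7), t=1.0000
    cross y-line → (1,8), t=1.9283 (wall)
  → r_6 = 1.9283
beam 7: φ=135°, α=165°
  d=(-0.9659,0.2588)  start (2,6)  tX=0.5176 tY=2.5887  stride 1/|dx|=1.0353 1/|dy|=3.8637
    cross x-line → (1,6), t=0.5176
    cross x-line → (0,6), t=1.5529 (wall)
  → r_7 = 1.5529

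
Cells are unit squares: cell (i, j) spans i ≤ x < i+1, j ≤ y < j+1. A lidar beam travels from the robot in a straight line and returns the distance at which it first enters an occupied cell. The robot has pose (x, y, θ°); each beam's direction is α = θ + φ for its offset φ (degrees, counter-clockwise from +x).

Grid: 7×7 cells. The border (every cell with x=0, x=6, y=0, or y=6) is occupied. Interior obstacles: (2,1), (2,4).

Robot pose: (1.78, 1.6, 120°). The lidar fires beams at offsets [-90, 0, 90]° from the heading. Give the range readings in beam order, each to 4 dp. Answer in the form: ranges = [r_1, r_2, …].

ranges = [0.2540, 1.5600, 0.9007]

beam 1: φ=-90°, α=30°
  dir = (cos 30°, sin 30°) = (0.8660, 0.5000); from cell (1,1)
  next x-line at t=0.2540, next y-line at t=0.8000; Δt_x=1.1547, Δt_y=2.0000
    x: enter (2,1) at t=0.2540 ← occupied
  → r_1 = 0.2540
beam 2: φ=0°, α=120°
  dir = (cos 120°, sin 120°) = (-0.5000, 0.8660); from cell (1,1)
  next x-line at t=1.5600, next y-line at t=0.4619; Δt_x=2.0000, Δt_y=1.1547
    y: enter (1,2) at t=0.4619
    x: enter (0,2) at t=1.5600 ← occupied
  → r_2 = 1.5600
beam 3: φ=90°, α=210°
  dir = (cos 210°, sin 210°) = (-0.8660, -0.5000); from cell (1,1)
  next x-line at t=0.9007, next y-line at t=1.2000; Δt_x=1.1547, Δt_y=2.0000
    x: enter (0,1) at t=0.9007 ← occupied
  → r_3 = 0.9007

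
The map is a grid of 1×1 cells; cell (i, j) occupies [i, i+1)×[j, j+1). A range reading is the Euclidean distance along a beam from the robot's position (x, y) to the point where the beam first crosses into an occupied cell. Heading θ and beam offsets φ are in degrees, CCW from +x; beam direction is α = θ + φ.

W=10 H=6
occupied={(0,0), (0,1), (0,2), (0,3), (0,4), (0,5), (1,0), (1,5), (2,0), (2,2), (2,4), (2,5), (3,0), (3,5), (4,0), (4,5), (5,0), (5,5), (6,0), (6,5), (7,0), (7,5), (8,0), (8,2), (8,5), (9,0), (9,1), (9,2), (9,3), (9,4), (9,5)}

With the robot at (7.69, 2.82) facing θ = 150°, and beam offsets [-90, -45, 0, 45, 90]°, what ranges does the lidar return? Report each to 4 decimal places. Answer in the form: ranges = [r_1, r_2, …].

ranges = [2.5172, 2.2569, 4.3600, 6.9260, 2.1016]

beam 1: φ=-90°, α=60°
  cosα=0.5000 sinα=0.8660 | (7,2) | tMaxX 0.6200 tMaxY 0.2078 | tΔX 2.0000 tΔY 1.1547
    t=0.2078 [y] (7,3)
    t=0.6200 [x] (8,3)
    t=1.3625 [y] (8,4)
    t=2.5172 [y] (8,5) — stop
  → r_1 = 2.5172
beam 2: φ=-45°, α=105°
  cosα=-0.2588 sinα=0.9659 | (7,2) | tMaxX 2.6660 tMaxY 0.1863 | tΔX 3.8637 tΔY 1.0353
    t=0.1863 [y] (7,3)
    t=1.2216 [y] (7,4)
    t=2.2569 [y] (7,5) — stop
  → r_2 = 2.2569
beam 3: φ=0°, α=150°
  cosα=-0.8660 sinα=0.5000 | (7,2) | tMaxX 0.7967 tMaxY 0.3600 | tΔX 1.1547 tΔY 2.0000
    t=0.3600 [y] (7,3)
    t=0.7967 [x] (6,3)
    t=1.9514 [x] (5,3)
    t=2.3600 [y] (5,4)
    t=3.1061 [x] (4,4)
    t=4.2608 [x] (3,4)
    t=4.3600 [y] (3,5) — stop
  → r_3 = 4.3600
beam 4: φ=45°, α=195°
  cosα=-0.9659 sinα=-0.2588 | (7,2) | tMaxX 0.7143 tMaxY 3.1682 | tΔX 1.0353 tΔY 3.8637
    t=0.7143 [x] (6,2)
    t=1.7496 [x] (5,2)
    t=2.7849 [x] (4,2)
    t=3.1682 [y] (4,1)
    t=3.8202 [x] (3,1)
    t=4.8554 [x] (2,1)
    t=5.8907 [x] (1,1)
    t=6.9260 [x] (0,1) — stop
  → r_4 = 6.9260
beam 5: φ=90°, α=240°
  cosα=-0.5000 sinα=-0.8660 | (7,2) | tMaxX 1.3800 tMaxY 0.9469 | tΔX 2.0000 tΔY 1.1547
    t=0.9469 [y] (7,1)
    t=1.3800 [x] (6,1)
    t=2.1016 [y] (6,0) — stop
  → r_5 = 2.1016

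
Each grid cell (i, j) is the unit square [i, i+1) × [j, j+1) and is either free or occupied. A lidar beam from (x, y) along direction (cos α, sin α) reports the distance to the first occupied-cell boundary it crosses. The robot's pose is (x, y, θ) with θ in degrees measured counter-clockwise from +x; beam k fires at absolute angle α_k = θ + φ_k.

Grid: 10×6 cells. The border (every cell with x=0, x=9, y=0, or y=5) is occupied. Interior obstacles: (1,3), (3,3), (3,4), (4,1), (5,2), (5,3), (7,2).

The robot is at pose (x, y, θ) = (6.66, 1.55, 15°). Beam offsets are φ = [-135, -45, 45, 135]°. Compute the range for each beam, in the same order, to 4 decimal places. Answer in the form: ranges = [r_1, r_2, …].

ranges = [0.6351, 1.1000, 0.6800, 0.9000]

beam 1: φ=-135°, α=240°
  dir = (cos 240°, sin 240°) = (-0.5000, -0.8660); from cell (6,1)
  next x-line at t=1.3200, next y-line at t=0.6351; Δt_x=2.0000, Δt_y=1.1547
    y: enter (6,0) at t=0.6351 ← occupied
  → r_1 = 0.6351
beam 2: φ=-45°, α=330°
  dir = (cos 330°, sin 330°) = (0.8660, -0.5000); from cell (6,1)
  next x-line at t=0.3926, next y-line at t=1.1000; Δt_x=1.1547, Δt_y=2.0000
    x: enter (7,1) at t=0.3926
    y: enter (7,0) at t=1.1000 ← occupied
  → r_2 = 1.1000
beam 3: φ=45°, α=60°
  dir = (cos 60°, sin 60°) = (0.5000, 0.8660); from cell (6,1)
  next x-line at t=0.6800, next y-line at t=0.5196; Δt_x=2.0000, Δt_y=1.1547
    y: enter (6,2) at t=0.5196
    x: enter (7,2) at t=0.6800 ← occupied
  → r_3 = 0.6800
beam 4: φ=135°, α=150°
  dir = (cos 150°, sin 150°) = (-0.8660, 0.5000); from cell (6,1)
  next x-line at t=0.7621, next y-line at t=0.9000; Δt_x=1.1547, Δt_y=2.0000
    x: enter (5,1) at t=0.7621
    y: enter (5,2) at t=0.9000 ← occupied
  → r_4 = 0.9000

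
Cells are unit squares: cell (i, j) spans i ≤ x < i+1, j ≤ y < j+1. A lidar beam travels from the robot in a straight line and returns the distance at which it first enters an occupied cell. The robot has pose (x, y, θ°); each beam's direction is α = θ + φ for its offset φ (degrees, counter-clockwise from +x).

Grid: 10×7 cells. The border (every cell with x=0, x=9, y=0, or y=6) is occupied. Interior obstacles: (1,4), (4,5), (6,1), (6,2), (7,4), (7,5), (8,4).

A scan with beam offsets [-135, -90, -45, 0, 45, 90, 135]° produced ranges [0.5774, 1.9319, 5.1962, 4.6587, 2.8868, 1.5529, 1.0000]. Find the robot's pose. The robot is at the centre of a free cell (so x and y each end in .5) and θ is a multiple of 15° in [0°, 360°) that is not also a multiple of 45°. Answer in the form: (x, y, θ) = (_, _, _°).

Enumerate (i+0.5, j+0.5, θ) over the 33 free cells and 16 admissible headings. For each, cast all 7 beams and compare to the given ranges.
  (3.5, 2.5, 75°): beam 1 = 1.7321 ≠ 0.5774 ✗
  (1.5, 2.5, 345°): beam 2 = 1.5529 ≠ 1.9319 ✗
  (7.5, 1.5, 120°): beam 1 = 1.5529 ≠ 0.5774 ✗
  …
  (2.5, 1.5, 75°): r_1=0.5774, r_2=1.9319, r_3=5.1962, r_4=4.6587, r_5=2.8868, r_6=1.5529, r_7=1.0000 — all match ✓
Unique over the lattice → pose = (2.5, 1.5, 75°).

(x, y, θ) = (2.5, 1.5, 75°)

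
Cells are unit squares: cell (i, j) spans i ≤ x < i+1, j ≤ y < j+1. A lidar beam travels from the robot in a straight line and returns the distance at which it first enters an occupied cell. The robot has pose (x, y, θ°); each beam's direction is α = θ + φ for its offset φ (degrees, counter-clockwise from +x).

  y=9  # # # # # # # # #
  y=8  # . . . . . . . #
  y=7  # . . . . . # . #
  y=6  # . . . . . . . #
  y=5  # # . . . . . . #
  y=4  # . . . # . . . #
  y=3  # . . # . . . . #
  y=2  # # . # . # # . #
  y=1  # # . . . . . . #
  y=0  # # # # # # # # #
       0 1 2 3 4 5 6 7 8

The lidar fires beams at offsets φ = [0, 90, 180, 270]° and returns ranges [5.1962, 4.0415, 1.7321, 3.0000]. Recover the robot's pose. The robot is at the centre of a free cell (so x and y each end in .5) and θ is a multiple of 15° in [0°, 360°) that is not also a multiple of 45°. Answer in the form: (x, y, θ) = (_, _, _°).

(x, y, θ) = (4.5, 7.5, 240°)

Candidates: 47 free-cell centres × 16 headings = 752 poses. Raycast each; keep the one whose scan matches to 4 dp.
  (6.5, 8.5, 105°): beam 1 = 0.5176 ≠ 5.1962 ✗
  (4.5, 7.5, 120°): beam 1 = 1.7321 ≠ 5.1962 ✗
  (6.5, 6.5, 120°): beam 1 = 0.5774 ≠ 5.1962 ✗
  (3.5, 1.5, 120°): beam 1 = 0.5774 ≠ 5.1962 ✗
  …
  (4.5, 7.5, 240°): r_1=5.1962, r_2=4.0415, r_3=1.7321, r_4=3.0000 — all match ✓
No second candidate reproduces the full scan.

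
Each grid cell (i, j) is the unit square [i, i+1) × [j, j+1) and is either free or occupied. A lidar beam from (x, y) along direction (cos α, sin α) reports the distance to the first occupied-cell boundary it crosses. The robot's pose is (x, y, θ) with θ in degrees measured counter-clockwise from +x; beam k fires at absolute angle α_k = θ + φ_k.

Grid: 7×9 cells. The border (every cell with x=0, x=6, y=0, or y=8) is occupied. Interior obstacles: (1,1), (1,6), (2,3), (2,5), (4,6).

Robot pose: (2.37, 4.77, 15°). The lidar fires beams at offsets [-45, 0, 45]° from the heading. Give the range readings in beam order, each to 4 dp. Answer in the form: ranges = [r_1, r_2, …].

beam 1: φ=-45°, α=330°
  d=(0.8660,-0.5000)  start (2,4)  tX=0.7275 tY=1.5400  stride 1/|dx|=1.1547 1/|dy|=2.0000
    cross x-line → (3,4), t=0.7275
    cross y-line → (3,3), t=1.5400
    cross x-line → (4,3), t=1.8822
    cross x-line → (5,3), t=3.0369
    cross y-line → (5,2), t=3.5400
    cross x-line → (6,2), t=4.1916 (wall)
  → r_1 = 4.1916
beam 2: φ=0°, α=15°
  d=(0.9659,0.2588)  start (2,4)  tX=0.6522 tY=0.8887  stride 1/|dx|=1.0353 1/|dy|=3.8637
    cross x-line → (3,4), t=0.6522
    cross y-line → (3,5), t=0.8887
    cross x-line → (4,5), t=1.6875
    cross x-line → (5,5), t=2.7228
    cross x-line → (6,5), t=3.7581 (wall)
  → r_2 = 3.7581
beam 3: φ=45°, α=60°
  d=(0.5000,0.8660)  start (2,4)  tX=1.2600 tY=0.2656  stride 1/|dx|=2.0000 1/|dy|=1.1547
    cross y-line → (2,5), t=0.2656 (wall)
  → r_3 = 0.2656

ranges = [4.1916, 3.7581, 0.2656]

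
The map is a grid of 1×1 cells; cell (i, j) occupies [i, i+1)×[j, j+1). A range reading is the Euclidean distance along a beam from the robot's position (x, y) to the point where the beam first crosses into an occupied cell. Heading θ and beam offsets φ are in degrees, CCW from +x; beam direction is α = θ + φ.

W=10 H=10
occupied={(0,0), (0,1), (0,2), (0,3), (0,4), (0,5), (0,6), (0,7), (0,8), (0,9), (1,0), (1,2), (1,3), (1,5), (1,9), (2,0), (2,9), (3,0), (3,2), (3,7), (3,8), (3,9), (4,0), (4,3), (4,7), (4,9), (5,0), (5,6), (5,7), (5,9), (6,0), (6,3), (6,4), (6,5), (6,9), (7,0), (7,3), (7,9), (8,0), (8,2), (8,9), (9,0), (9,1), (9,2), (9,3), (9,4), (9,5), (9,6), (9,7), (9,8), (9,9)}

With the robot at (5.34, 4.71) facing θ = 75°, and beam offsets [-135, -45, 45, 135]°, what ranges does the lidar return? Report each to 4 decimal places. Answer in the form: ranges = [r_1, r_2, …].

ranges = [1.3200, 0.7621, 2.6443, 1.4200]

beam 1: φ=-135°, α=300°
  dir = (cos 300°, sin 300°) = (0.5000, -0.8660); from cell (5,4)
  next x-line at t=1.3200, next y-line at t=0.8198; Δt_x=2.0000, Δt_y=1.1547
    y: enter (5,3) at t=0.8198
    x: enter (6,3) at t=1.3200 ← occupied
  → r_1 = 1.3200
beam 2: φ=-45°, α=30°
  dir = (cos 30°, sin 30°) = (0.8660, 0.5000); from cell (5,4)
  next x-line at t=0.7621, next y-line at t=0.5800; Δt_x=1.1547, Δt_y=2.0000
    y: enter (5,5) at t=0.5800
    x: enter (6,5) at t=0.7621 ← occupied
  → r_2 = 0.7621
beam 3: φ=45°, α=120°
  dir = (cos 120°, sin 120°) = (-0.5000, 0.8660); from cell (5,4)
  next x-line at t=0.6800, next y-line at t=0.3349; Δt_x=2.0000, Δt_y=1.1547
    y: enter (5,5) at t=0.3349
    x: enter (4,5) at t=0.6800
    y: enter (4,6) at t=1.4896
    y: enter (4,7) at t=2.6443 ← occupied
  → r_3 = 2.6443
beam 4: φ=135°, α=210°
  dir = (cos 210°, sin 210°) = (-0.8660, -0.5000); from cell (5,4)
  next x-line at t=0.3926, next y-line at t=1.4200; Δt_x=1.1547, Δt_y=2.0000
    x: enter (4,4) at t=0.3926
    y: enter (4,3) at t=1.4200 ← occupied
  → r_4 = 1.4200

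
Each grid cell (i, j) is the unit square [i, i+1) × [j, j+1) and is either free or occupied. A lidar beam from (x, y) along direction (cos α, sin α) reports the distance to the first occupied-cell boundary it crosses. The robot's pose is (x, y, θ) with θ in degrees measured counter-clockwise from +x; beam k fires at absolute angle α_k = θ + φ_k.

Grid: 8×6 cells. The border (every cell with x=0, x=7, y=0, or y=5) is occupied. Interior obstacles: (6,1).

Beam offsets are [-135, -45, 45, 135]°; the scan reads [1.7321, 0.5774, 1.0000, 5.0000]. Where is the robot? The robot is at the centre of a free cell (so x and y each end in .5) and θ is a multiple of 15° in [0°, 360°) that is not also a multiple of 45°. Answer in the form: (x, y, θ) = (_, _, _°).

Enumerate (i+0.5, j+0.5, θ) over the 23 free cells and 16 admissible headings. For each, cast all 4 beams and compare to the given ranges.
  (6.5, 2.5, 300°): beam 1 = 5.6940 ≠ 1.7321 ✗
  (5.5, 4.5, 165°): beam 1 = 1.0000 ≠ 1.7321 ✗
  (5.5, 1.5, 150°): beam 1 = 0.5176 ≠ 1.7321 ✗
  (5.5, 2.5, 195°): beam 1 = 2.8868 ≠ 1.7321 ✗
  (5.5, 3.5, 30°): beam 1 = 2.5882 ≠ 1.7321 ✗
  …
  (1.5, 3.5, 195°): r_1=1.7321, r_2=0.5774, r_3=1.0000, r_4=5.0000 — all match ✓
Unique over the lattice → pose = (1.5, 3.5, 195°).

(x, y, θ) = (1.5, 3.5, 195°)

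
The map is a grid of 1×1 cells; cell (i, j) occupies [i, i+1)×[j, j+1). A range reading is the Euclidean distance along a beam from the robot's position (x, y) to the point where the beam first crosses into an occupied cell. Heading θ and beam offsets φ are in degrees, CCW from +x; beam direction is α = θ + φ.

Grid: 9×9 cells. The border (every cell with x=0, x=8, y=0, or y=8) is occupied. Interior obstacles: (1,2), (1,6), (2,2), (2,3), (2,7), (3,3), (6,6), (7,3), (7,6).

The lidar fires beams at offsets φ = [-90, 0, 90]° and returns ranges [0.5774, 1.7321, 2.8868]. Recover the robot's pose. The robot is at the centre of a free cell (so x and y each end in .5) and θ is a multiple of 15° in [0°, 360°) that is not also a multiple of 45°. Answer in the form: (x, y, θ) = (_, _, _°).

(x, y, θ) = (5.5, 6.5, 60°)

The pose lattice has 40·16 = 640 candidates. Test each by forward raycasting.
  (5.5, 3.5, 150°): beam 1 = 2.8868 ≠ 0.5774 ✗
  (3.5, 6.5, 60°): beam 1 = 5.0000 ≠ 0.5774 ✗
  (1.5, 7.5, 345°): beam 1 = 0.5176 ≠ 0.5774 ✗
  …
  (5.5, 6.5, 60°): r_1=0.5774, r_2=1.7321, r_3=2.8868 — all match ✓
Only this pose fits every beam.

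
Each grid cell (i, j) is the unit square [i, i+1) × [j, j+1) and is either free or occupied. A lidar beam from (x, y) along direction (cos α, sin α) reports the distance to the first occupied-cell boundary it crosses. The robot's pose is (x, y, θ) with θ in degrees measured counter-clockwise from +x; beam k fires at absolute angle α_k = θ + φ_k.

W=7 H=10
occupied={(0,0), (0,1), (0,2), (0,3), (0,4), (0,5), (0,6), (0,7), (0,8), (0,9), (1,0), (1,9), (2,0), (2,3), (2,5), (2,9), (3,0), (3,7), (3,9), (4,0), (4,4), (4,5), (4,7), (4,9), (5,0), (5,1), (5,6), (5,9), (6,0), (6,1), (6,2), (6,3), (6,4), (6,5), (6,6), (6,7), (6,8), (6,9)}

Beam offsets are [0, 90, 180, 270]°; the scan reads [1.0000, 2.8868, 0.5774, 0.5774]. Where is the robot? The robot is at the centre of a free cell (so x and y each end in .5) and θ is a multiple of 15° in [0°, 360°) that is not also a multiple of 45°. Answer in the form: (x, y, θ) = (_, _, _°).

(x, y, θ) = (5.5, 2.5, 60°)

Candidates: 32 free-cell centres × 16 headings = 512 poses. Raycast each; keep the one whose scan matches to 4 dp.
  (1.5, 8.5, 120°): beam 1 = 0.5774 ≠ 1.0000 ✗
  (4.5, 2.5, 255°): beam 1 = 1.5529 ≠ 1.0000 ✗
  (1.5, 7.5, 15°): beam 1 = 1.5529 ≠ 1.0000 ✗
  (1.5, 3.5, 210°): beam 1 = 0.5774 ≠ 1.0000 ✗
  (1.5, 8.5, 105°): beam 1 = 0.5176 ≠ 1.0000 ✗
  …
  (5.5, 2.5, 60°): r_1=1.0000, r_2=2.8868, r_3=0.5774, r_4=0.5774 — all match ✓
Only this pose fits every beam.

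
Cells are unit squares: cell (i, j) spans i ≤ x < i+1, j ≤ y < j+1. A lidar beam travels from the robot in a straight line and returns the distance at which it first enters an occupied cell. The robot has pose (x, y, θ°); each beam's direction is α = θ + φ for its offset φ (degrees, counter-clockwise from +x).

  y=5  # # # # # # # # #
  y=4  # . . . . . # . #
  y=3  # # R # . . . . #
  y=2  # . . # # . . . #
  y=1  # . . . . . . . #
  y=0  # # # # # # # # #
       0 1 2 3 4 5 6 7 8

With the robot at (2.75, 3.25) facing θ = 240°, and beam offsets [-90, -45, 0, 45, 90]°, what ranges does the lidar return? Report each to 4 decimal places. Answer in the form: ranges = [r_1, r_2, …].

beam 1: φ=-90°, α=150°
  direction (-0.8660, 0.5000); cell (2,3); t to first gridline: x 0.8660, y 1.5000 (then +1.1547 / +2.0000)
    (1,3) via x @ 0.8660  # hit
  → r_1 = 0.8660
beam 2: φ=-45°, α=195°
  direction (-0.9659, -0.2588); cell (2,3); t to first gridline: x 0.7765, y 0.9659 (then +1.0353 / +3.8637)
    (1,3) via x @ 0.7765  # hit
  → r_2 = 0.7765
beam 3: φ=0°, α=240°
  direction (-0.5000, -0.8660); cell (2,3); t to first gridline: x 1.5000, y 0.2887 (then +2.0000 / +1.1547)
    (2,2) via y @ 0.2887
    (2,1) via y @ 1.4434
    (1,1) via x @ 1.5000
    (1,0) via y @ 2.5981  # hit
  → r_3 = 2.5981
beam 4: φ=45°, α=285°
  direction (0.2588, -0.9659); cell (2,3); t to first gridline: x 0.9659, y 0.2588 (then +3.8637 / +1.0353)
    (2,2) via y @ 0.2588
    (3,2) via x @ 0.9659  # hit
  → r_4 = 0.9659
beam 5: φ=90°, α=330°
  direction (0.8660, -0.5000); cell (2,3); t to first gridline: x 0.2887, y 0.5000 (then +1.1547 / +2.0000)
    (3,3) via x @ 0.2887  # hit
  → r_5 = 0.2887

ranges = [0.8660, 0.7765, 2.5981, 0.9659, 0.2887]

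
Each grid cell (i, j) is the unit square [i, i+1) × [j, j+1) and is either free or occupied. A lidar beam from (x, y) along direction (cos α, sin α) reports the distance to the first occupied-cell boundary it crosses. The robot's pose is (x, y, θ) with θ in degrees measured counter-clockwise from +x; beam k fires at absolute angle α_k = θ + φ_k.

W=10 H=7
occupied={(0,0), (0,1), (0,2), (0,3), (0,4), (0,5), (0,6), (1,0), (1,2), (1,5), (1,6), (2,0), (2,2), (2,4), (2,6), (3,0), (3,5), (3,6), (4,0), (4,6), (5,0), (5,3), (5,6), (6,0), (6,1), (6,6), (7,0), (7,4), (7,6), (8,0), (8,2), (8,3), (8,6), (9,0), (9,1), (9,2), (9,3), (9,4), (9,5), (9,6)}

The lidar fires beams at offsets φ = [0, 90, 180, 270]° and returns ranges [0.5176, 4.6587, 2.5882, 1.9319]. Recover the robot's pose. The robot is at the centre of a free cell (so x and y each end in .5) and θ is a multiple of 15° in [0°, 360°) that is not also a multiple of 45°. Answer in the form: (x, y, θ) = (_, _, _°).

(x, y, θ) = (3.5, 1.5, 285°)

Candidates: 30 free-cell centres × 16 headings = 480 poses. Raycast each; keep the one whose scan matches to 4 dp.
  (7.5, 1.5, 165°): beam 2 = 0.5176 ≠ 4.6587 ✗
  (6.5, 5.5, 60°): beam 1 = 0.5774 ≠ 0.5176 ✗
  (4.5, 5.5, 330°): beam 1 = 2.8868 ≠ 0.5176 ✗
  …
  (3.5, 1.5, 285°): r_1=0.5176, r_2=4.6587, r_3=2.5882, r_4=1.9319 — all match ✓
Unique over the lattice → pose = (3.5, 1.5, 285°).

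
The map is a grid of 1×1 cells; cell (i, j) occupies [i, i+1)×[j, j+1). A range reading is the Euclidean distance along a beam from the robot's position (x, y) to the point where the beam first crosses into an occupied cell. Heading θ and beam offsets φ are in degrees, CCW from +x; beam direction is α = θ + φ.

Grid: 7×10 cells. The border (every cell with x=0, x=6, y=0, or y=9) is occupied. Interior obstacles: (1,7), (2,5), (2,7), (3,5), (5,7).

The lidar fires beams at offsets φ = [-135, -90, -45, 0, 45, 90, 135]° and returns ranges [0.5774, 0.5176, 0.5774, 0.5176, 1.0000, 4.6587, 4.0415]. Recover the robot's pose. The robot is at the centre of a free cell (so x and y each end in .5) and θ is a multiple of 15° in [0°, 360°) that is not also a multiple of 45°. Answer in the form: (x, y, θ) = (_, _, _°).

(x, y, θ) = (1.5, 1.5, 285°)

The pose lattice has 35·16 = 560 candidates. Test each by forward raycasting.
  (4.5, 6.5, 75°): beam 1 = 3.0000 ≠ 0.5774 ✗
  (3.5, 1.5, 195°): beam 1 = 5.0000 ≠ 0.5774 ✗
  (5.5, 3.5, 60°): beam 1 = 1.9319 ≠ 0.5774 ✗
  (4.5, 1.5, 150°): beam 1 = 1.5529 ≠ 0.5774 ✗
  …
  (1.5, 1.5, 285°): r_1=0.5774, r_2=0.5176, r_3=0.5774, r_4=0.5176, r_5=1.0000, r_6=4.6587, r_7=4.0415 — all match ✓
Unique over the lattice → pose = (1.5, 1.5, 285°).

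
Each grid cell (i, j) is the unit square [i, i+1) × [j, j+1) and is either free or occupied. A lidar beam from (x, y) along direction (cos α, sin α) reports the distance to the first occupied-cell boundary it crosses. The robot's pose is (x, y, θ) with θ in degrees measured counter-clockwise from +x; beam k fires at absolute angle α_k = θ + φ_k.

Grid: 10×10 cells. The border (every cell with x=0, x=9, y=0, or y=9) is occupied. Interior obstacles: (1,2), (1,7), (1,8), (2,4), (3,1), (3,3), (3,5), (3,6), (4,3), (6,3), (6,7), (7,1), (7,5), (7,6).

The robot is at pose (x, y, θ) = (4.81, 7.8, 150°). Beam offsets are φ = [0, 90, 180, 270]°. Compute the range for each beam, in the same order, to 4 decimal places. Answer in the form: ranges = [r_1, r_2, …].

ranges = [2.4000, 1.6200, 1.3741, 1.3856]

beam 1: φ=0°, α=150°
  cosα=-0.8660 sinα=0.5000 | (4,7) | tMaxX 0.9353 tMaxY 0.4000 | tΔX 1.1547 tΔY 2.0000
    t=0.4000 [y] (4,8)
    t=0.9353 [x] (3,8)
    t=2.0900 [x] (2,8)
    t=2.4000 [y] (2,9) — stop
  → r_1 = 2.4000
beam 2: φ=90°, α=240°
  cosα=-0.5000 sinα=-0.8660 | (4,7) | tMaxX 1.6200 tMaxY 0.9238 | tΔX 2.0000 tΔY 1.1547
    t=0.9238 [y] (4,6)
    t=1.6200 [x] (3,6) — stop
  → r_2 = 1.6200
beam 3: φ=180°, α=330°
  cosα=0.8660 sinα=-0.5000 | (4,7) | tMaxX 0.2194 tMaxY 1.6000 | tΔX 1.1547 tΔY 2.0000
    t=0.2194 [x] (5,7)
    t=1.3741 [x] (6,7) — stop
  → r_3 = 1.3741
beam 4: φ=270°, α=60°
  cosα=0.5000 sinα=0.8660 | (4,7) | tMaxX 0.3800 tMaxY 0.2309 | tΔX 2.0000 tΔY 1.1547
    t=0.2309 [y] (4,8)
    t=0.3800 [x] (5,8)
    t=1.3856 [y] (5,9) — stop
  → r_4 = 1.3856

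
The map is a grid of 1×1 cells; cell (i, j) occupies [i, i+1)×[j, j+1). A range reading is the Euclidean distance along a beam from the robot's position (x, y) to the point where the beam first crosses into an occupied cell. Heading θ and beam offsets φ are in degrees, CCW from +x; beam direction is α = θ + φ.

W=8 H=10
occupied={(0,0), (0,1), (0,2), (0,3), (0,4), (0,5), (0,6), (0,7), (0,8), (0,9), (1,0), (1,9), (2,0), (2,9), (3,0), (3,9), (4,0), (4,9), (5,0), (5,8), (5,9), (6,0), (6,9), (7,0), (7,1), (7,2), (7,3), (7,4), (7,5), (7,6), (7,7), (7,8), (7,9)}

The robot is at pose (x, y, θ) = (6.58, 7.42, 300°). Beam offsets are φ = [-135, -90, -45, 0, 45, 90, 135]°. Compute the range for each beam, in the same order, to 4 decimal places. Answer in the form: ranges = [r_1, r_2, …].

ranges = [5.7768, 6.4432, 6.6465, 0.8400, 0.4348, 0.4850, 1.6228]

beam 1: φ=-135°, α=165°
  dir = (cos 165°, sin 165°) = (-0.9659, 0.2588); from cell (6,7)
  next x-line at t=0.6005, next y-line at t=2.2409; Δt_x=1.0353, Δt_y=3.8637
    x: enter (5,7) at t=0.6005
    x: enter (4,7) at t=1.6357
    y: enter (4,8) at t=2.2409
    x: enter (3,8) at t=2.6710
    x: enter (2,8) at t=3.7063
    x: enter (1,8) at t=4.7416
    x: enter (0,8) at t=5.7768 ← occupied
  → r_1 = 5.7768
beam 2: φ=-90°, α=210°
  dir = (cos 210°, sin 210°) = (-0.8660, -0.5000); from cell (6,7)
  next x-line at t=0.6697, next y-line at t=0.8400; Δt_x=1.1547, Δt_y=2.0000
    x: enter (5,7) at t=0.6697
    y: enter (5,6) at t=0.8400
    x: enter (4,6) at t=1.8244
    y: enter (4,5) at t=2.8400
    x: enter (3,5) at t=2.9791
    x: enter (2,5) at t=4.1338
    y: enter (2,4) at t=4.8400
    x: enter (1,4) at t=5.2885
    x: enter (0,4) at t=6.4432 ← occupied
  → r_2 = 6.4432
beam 3: φ=-45°, α=255°
  dir = (cos 255°, sin 255°) = (-0.2588, -0.9659); from cell (6,7)
  next x-line at t=2.2409, next y-line at t=0.4348; Δt_x=3.8637, Δt_y=1.0353
    y: enter (6,6) at t=0.4348
    y: enter (6,5) at t=1.4701
    x: enter (5,5) at t=2.2409
    y: enter (5,4) at t=2.5054
    y: enter (5,3) at t=3.5406
    y: enter (5,2) at t=4.5759
    y: enter (5,1) at t=5.6112
    x: enter (4,1) at t=6.1047
    y: enter (4,0) at t=6.6465 ← occupied
  → r_3 = 6.6465
beam 4: φ=0°, α=300°
  dir = (cos 300°, sin 300°) = (0.5000, -0.8660); from cell (6,7)
  next x-line at t=0.8400, next y-line at t=0.4850; Δt_x=2.0000, Δt_y=1.1547
    y: enter (6,6) at t=0.4850
    x: enter (7,6) at t=0.8400 ← occupied
  → r_4 = 0.8400
beam 5: φ=45°, α=345°
  dir = (cos 345°, sin 345°) = (0.9659, -0.2588); from cell (6,7)
  next x-line at t=0.4348, next y-line at t=1.6228; Δt_x=1.0353, Δt_y=3.8637
    x: enter (7,7) at t=0.4348 ← occupied
  → r_5 = 0.4348
beam 6: φ=90°, α=30°
  dir = (cos 30°, sin 30°) = (0.8660, 0.5000); from cell (6,7)
  next x-line at t=0.4850, next y-line at t=1.1600; Δt_x=1.1547, Δt_y=2.0000
    x: enter (7,7) at t=0.4850 ← occupied
  → r_6 = 0.4850
beam 7: φ=135°, α=75°
  dir = (cos 75°, sin 75°) = (0.2588, 0.9659); from cell (6,7)
  next x-line at t=1.6228, next y-line at t=0.6005; Δt_x=3.8637, Δt_y=1.0353
    y: enter (6,8) at t=0.6005
    x: enter (7,8) at t=1.6228 ← occupied
  → r_7 = 1.6228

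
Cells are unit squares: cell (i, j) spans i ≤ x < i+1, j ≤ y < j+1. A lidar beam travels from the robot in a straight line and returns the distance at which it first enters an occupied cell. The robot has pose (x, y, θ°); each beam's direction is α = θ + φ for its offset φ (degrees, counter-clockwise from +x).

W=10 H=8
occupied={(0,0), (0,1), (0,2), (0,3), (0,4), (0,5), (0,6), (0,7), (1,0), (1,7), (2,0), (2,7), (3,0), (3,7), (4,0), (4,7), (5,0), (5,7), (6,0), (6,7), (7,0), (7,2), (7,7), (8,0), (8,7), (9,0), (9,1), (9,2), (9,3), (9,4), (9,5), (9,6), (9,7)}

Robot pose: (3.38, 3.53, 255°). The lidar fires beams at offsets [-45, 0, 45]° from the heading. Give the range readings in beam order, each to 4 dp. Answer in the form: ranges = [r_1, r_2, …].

beam 1: φ=-45°, α=210°
  cosα=-0.8660 sinα=-0.5000 | (3,3) | tMaxX 0.4388 tMaxY 1.0600 | tΔX 1.1547 tΔY 2.0000
    t=0.4388 [x] (2,3)
    t=1.0600 [y] (2,2)
    t=1.5935 [x] (1,2)
    t=2.7482 [x] (0,2) — stop
  → r_1 = 2.7482
beam 2: φ=0°, α=255°
  cosα=-0.2588 sinα=-0.9659 | (3,3) | tMaxX 1.4682 tMaxY 0.5487 | tΔX 3.8637 tΔY 1.0353
    t=0.5487 [y] (3,2)
    t=1.4682 [x] (2,2)
    t=1.5840 [y] (2,1)
    t=2.6192 [y] (2,0) — stop
  → r_2 = 2.6192
beam 3: φ=45°, α=300°
  cosα=0.5000 sinα=-0.8660 | (3,3) | tMaxX 1.2400 tMaxY 0.6120 | tΔX 2.0000 tΔY 1.1547
    t=0.6120 [y] (3,2)
    t=1.2400 [x] (4,2)
    t=1.7667 [y] (4,1)
    t=2.9214 [y] (4,0) — stop
  → r_3 = 2.9214

ranges = [2.7482, 2.6192, 2.9214]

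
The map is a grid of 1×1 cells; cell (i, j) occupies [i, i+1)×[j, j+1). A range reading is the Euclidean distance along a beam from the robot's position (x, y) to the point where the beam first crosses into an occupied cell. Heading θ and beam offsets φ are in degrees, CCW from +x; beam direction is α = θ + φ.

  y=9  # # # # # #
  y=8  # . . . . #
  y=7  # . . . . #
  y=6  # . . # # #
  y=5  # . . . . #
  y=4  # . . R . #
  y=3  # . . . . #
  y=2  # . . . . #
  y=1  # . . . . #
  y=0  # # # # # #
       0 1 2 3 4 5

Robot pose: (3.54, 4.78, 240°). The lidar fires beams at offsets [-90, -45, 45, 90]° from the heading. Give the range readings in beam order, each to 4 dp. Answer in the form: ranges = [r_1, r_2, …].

ranges = [2.9329, 2.6296, 3.9133, 1.6859]

beam 1: φ=-90°, α=150°
  dir = (cos 150°, sin 150°) = (-0.8660, 0.5000); from cell (3,4)
  next x-line at t=0.6235, next y-line at t=0.4400; Δt_x=1.1547, Δt_y=2.0000
    y: enter (3,5) at t=0.4400
    x: enter (2,5) at t=0.6235
    x: enter (1,5) at t=1.7782
    y: enter (1,6) at t=2.4400
    x: enter (0,6) at t=2.9329 ← occupied
  → r_1 = 2.9329
beam 2: φ=-45°, α=195°
  dir = (cos 195°, sin 195°) = (-0.9659, -0.2588); from cell (3,4)
  next x-line at t=0.5590, next y-line at t=3.0137; Δt_x=1.0353, Δt_y=3.8637
    x: enter (2,4) at t=0.5590
    x: enter (1,4) at t=1.5943
    x: enter (0,4) at t=2.6296 ← occupied
  → r_2 = 2.6296
beam 3: φ=45°, α=285°
  dir = (cos 285°, sin 285°) = (0.2588, -0.9659); from cell (3,4)
  next x-line at t=1.7773, next y-line at t=0.8075; Δt_x=3.8637, Δt_y=1.0353
    y: enter (3,3) at t=0.8075
    x: enter (4,3) at t=1.7773
    y: enter (4,2) at t=1.8428
    y: enter (4,1) at t=2.8781
    y: enter (4,0) at t=3.9133 ← occupied
  → r_3 = 3.9133
beam 4: φ=90°, α=330°
  dir = (cos 330°, sin 330°) = (0.8660, -0.5000); from cell (3,4)
  next x-line at t=0.5312, next y-line at t=1.5600; Δt_x=1.1547, Δt_y=2.0000
    x: enter (4,4) at t=0.5312
    y: enter (4,3) at t=1.5600
    x: enter (5,3) at t=1.6859 ← occupied
  → r_4 = 1.6859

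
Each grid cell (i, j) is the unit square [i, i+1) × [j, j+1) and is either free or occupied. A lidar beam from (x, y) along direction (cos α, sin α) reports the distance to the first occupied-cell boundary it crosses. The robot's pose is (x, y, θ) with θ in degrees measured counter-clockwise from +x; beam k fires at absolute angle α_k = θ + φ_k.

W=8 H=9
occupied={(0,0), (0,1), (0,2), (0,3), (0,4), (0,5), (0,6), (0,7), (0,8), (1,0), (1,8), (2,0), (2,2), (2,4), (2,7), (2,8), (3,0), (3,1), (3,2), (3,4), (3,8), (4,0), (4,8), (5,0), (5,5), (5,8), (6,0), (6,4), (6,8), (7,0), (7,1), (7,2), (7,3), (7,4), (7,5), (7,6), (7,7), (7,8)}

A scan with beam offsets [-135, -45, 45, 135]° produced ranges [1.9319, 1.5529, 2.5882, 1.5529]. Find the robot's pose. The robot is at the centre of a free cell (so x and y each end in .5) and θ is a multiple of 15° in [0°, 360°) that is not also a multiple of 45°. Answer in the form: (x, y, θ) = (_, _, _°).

(x, y, θ) = (3.5, 6.5, 120°)

The pose lattice has 34·16 = 544 candidates. Test each by forward raycasting.
  (5.5, 7.5, 60°): beam 1 = 1.5529 ≠ 1.9319 ✗
  (1.5, 5.5, 165°): beam 1 = 5.0000 ≠ 1.9319 ✗
  (1.5, 3.5, 210°): beam 1 = 3.6235 ≠ 1.9319 ✗
  (4.5, 4.5, 195°): beam 1 = 1.0000 ≠ 1.9319 ✗
  (1.5, 2.5, 15°): beam 1 = 1.0000 ≠ 1.9319 ✗
  …
  (3.5, 6.5, 120°): r_1=1.9319, r_2=1.5529, r_3=2.5882, r_4=1.5529 — all match ✓
No second candidate reproduces the full scan.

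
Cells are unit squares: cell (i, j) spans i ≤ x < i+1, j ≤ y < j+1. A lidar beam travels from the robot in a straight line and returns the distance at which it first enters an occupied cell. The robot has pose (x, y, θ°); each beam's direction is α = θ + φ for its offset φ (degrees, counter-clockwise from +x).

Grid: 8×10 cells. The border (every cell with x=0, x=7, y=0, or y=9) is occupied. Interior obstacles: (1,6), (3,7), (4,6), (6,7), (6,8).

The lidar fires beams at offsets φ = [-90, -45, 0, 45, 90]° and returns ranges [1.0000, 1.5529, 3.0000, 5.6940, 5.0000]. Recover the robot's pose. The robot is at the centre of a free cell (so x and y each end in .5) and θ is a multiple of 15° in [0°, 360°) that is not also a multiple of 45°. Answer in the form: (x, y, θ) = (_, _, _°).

(x, y, θ) = (1.5, 2.5, 330°)

Enumerate (i+0.5, j+0.5, θ) over the 43 free cells and 16 admissible headings. For each, cast all 5 beams and compare to the given ranges.
  (2.5, 2.5, 240°): beam 1 = 1.7321 ≠ 1.0000 ✗
  (2.5, 5.5, 105°): beam 1 = 1.9319 ≠ 1.0000 ✗
  (3.5, 6.5, 300°): beam 1 = 2.8868 ≠ 1.0000 ✗
  …
  (1.5, 2.5, 330°): r_1=1.0000, r_2=1.5529, r_3=3.0000, r_4=5.6940, r_5=5.0000 — all match ✓
Unique over the lattice → pose = (1.5, 2.5, 330°).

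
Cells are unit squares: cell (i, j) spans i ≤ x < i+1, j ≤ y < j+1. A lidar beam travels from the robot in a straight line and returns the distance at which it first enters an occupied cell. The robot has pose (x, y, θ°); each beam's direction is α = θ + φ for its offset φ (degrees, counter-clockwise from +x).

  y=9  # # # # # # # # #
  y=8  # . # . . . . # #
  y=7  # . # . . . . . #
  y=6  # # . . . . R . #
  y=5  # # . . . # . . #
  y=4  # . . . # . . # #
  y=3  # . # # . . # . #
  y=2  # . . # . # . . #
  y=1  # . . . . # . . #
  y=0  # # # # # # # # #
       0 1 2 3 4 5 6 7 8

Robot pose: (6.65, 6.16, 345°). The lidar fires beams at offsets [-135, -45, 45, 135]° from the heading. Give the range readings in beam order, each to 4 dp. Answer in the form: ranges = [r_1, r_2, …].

beam 1: φ=-135°, α=210°
  d=(-0.8660,-0.5000)  start (6,6)  tX=0.7506 tY=0.3200  stride 1/|dx|=1.1547 1/|dy|=2.0000
    cross y-line → (6,5), t=0.3200
    cross x-line → (5,5), t=0.7506 (wall)
  → r_1 = 0.7506
beam 2: φ=-45°, α=300°
  d=(0.5000,-0.8660)  start (6,6)  tX=0.7000 tY=0.1848  stride 1/|dx|=2.0000 1/|dy|=1.1547
    cross y-line → (6,5), t=0.1848
    cross x-line → (7,5), t=0.7000
    cross y-line → (7,4), t=1.3395 (wall)
  → r_2 = 1.3395
beam 3: φ=45°, α=30°
  d=(0.8660,0.5000)  start (6,6)  tX=0.4041 tY=1.6800  stride 1/|dx|=1.1547 1/|dy|=2.0000
    cross x-line → (7,6), t=0.4041
    cross x-line → (8,6), t=1.5588 (wall)
  → r_3 = 1.5588
beam 4: φ=135°, α=120°
  d=(-0.5000,0.8660)  start (6,6)  tX=1.3000 tY=0.9699  stride 1/|dx|=2.0000 1/|dy|=1.1547
    cross y-line → (6,7), t=0.9699
    cross x-line → (5,7), t=1.3000
    cross y-line → (5,8), t=2.1246
    cross y-line → (5,9), t=3.2793 (wall)
  → r_4 = 3.2793

ranges = [0.7506, 1.3395, 1.5588, 3.2793]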